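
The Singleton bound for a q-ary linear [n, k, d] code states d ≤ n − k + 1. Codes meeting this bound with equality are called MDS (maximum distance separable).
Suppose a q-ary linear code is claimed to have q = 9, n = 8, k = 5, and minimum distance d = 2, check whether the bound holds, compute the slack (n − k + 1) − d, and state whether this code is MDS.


Singleton RHS = n − k + 1 = 4, slack = 2, bound satisfied, not MDS.

Singleton bound: d ≤ n − k + 1.
Here n = 8, k = 5, so n − k + 1 = 4.
Given d = 2, check d ≤ 4: YES.
Slack = (n − k + 1) − d = 2.
The code is NOT MDS (slack = 2 > 0).
Description: the claimed parameters are [8, 5, 2]_9; such a code would be non-MDS.


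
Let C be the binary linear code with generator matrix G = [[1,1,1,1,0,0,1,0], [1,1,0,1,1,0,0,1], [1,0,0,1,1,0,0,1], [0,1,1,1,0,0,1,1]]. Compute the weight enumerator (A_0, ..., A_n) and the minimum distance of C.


Weight distribution: A_0 = 1, A_1 = 1, A_2 = 2, A_3 = 2, A_4 = 5, A_5 = 5. Minimum distance d = 1.

Enumerate all 2^4 = 16 messages m ∈ F_2^4.
For each, compute codeword c = mG in F_2^8, then tally its weight.
  m = 0000 → c = 00000000, weight = 0.
  m = 1000 → c = 11110010, weight = 5.
  m = 0100 → c = 11011001, weight = 5.
  m = 1100 → c = 00101011, weight = 4.
  m = 0010 → c = 10011001, weight = 4.
  m = 1010 → c = 01101011, weight = 5.
  m = 0110 → c = 01000000, weight = 1.
  m = 1110 → c = 10110010, weight = 4.
  m = 0001 → c = 01110011, weight = 5.
  m = 1001 → c = 10000001, weight = 2.
  m = 0101 → c = 10101010, weight = 4.
  m = 1101 → c = 01011000, weight = 3.
  m = 0011 → c = 11101010, weight = 5.
  m = 1011 → c = 00011000, weight = 2.
  m = 0111 → c = 00110011, weight = 4.
  m = 1111 → c = 11000001, weight = 3.
Tally weights:
  weight 0: 1 codewords.
  weight 1: 1 codewords.
  weight 2: 2 codewords.
  weight 3: 2 codewords.
  weight 4: 5 codewords.
  weight 5: 5 codewords.
Minimum distance d = smallest w > 0 with A_w > 0 = 1.
Sanity: Σ A_w = 16 = 2^4 = 16 ✓.


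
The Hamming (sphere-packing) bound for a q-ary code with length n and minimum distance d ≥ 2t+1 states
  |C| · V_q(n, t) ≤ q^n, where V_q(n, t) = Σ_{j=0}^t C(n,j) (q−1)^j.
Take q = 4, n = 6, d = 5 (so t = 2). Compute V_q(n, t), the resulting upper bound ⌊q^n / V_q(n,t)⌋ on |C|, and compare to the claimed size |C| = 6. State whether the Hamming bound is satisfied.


V_q(n, t) = 154, q^n = 4096, Hamming bound = 26, |C| = 6 ≤ bound (satisfied).

Step 1: Compute V_q(n, t) = Σ_{j=0}^2 C(n, j) (q−1)^j.
  j = 0: C(6,0)·(3)^0 = 1·1 = 1.
  j = 1: C(6,1)·(3)^1 = 6·3 = 18.
  j = 2: C(6,2)·(3)^2 = 15·9 = 135.
  V_q(n, t) = 1 + 18 + 135 = 154.
Step 2: q^n = 4^6 = 4096.
Step 3: Hamming bound ⌊q^n / V_q(n,t)⌋ = ⌊4096/154⌋ = 26.
Step 4: Compare |C| = 6 to 26: satisfied.
The claimed |C| lies below the Hamming bound.


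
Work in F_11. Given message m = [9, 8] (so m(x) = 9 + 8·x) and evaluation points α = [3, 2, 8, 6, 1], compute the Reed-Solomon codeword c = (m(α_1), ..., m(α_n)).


c = [0, 3, 7, 2, 6]

Message polynomial: m(x) = 9 + 8·x (mod 11).
For each evaluation point α_i, compute m(α_i) mod 11:
  α_1 = 3: Horner steps 8 → 0, so m(3) = 0.
  α_2 = 2: Horner steps 8 → 3, so m(2) = 3.
  α_3 = 8: Horner steps 8 → 7, so m(8) = 7.
  α_4 = 6: Horner steps 8 → 2, so m(6) = 2.
  α_5 = 1: Horner steps 8 → 6, so m(1) = 6.
Codeword c = [0, 3, 7, 2, 6] ∈ F_11^5.


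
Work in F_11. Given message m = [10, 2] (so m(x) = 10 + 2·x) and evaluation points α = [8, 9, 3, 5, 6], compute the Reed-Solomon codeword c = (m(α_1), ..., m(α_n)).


c = [4, 6, 5, 9, 0]

Message polynomial: m(x) = 10 + 2·x (mod 11).
For each evaluation point α_i, compute m(α_i) mod 11:
  α_1 = 8: Horner steps 2 → 4, so m(8) = 4.
  α_2 = 9: Horner steps 2 → 6, so m(9) = 6.
  α_3 = 3: Horner steps 2 → 5, so m(3) = 5.
  α_4 = 5: Horner steps 2 → 9, so m(5) = 9.
  α_5 = 6: Horner steps 2 → 0, so m(6) = 0.
Codeword c = [4, 6, 5, 9, 0] ∈ F_11^5.


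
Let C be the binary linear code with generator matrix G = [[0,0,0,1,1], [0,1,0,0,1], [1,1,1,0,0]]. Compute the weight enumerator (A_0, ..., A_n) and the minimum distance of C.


Weight distribution: A_0 = 1, A_2 = 3, A_3 = 3, A_5 = 1. Minimum distance d = 2.

Enumerate all 2^3 = 8 messages m ∈ F_2^3.
For each, compute codeword c = mG in F_2^5, then tally its weight.
  m = 000 → c = 00000, weight = 0.
  m = 100 → c = 00011, weight = 2.
  m = 010 → c = 01001, weight = 2.
  m = 110 → c = 01010, weight = 2.
  m = 001 → c = 11100, weight = 3.
  m = 101 → c = 11111, weight = 5.
  m = 011 → c = 10101, weight = 3.
  m = 111 → c = 10110, weight = 3.
Tally weights:
  weight 0: 1 codewords.
  weight 2: 3 codewords.
  weight 3: 3 codewords.
  weight 5: 1 codewords.
Minimum distance d = smallest w > 0 with A_w > 0 = 2.
Sanity: Σ A_w = 8 = 2^3 = 8 ✓.


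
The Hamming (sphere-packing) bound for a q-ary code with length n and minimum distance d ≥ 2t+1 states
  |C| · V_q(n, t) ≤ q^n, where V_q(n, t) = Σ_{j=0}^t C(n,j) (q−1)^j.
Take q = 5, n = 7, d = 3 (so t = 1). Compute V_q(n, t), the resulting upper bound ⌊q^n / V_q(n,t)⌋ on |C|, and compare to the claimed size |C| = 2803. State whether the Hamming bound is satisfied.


V_q(n, t) = 29, q^n = 78125, Hamming bound = 2693, |C| = 2803 > bound (violated).

Step 1: Compute V_q(n, t) = Σ_{j=0}^1 C(n, j) (q−1)^j.
  j = 0: C(7,0)·(4)^0 = 1·1 = 1.
  j = 1: C(7,1)·(4)^1 = 7·4 = 28.
  V_q(n, t) = 1 + 28 = 29.
Step 2: q^n = 5^7 = 78125.
Step 3: Hamming bound ⌊q^n / V_q(n,t)⌋ = ⌊78125/29⌋ = 2693.
Step 4: Compare |C| = 2803 to 2693: violated.
The claimed |C| lies above the Hamming bound, so no 5-ary code of length 7 with d ≥ 3 can have 2803 codewords.


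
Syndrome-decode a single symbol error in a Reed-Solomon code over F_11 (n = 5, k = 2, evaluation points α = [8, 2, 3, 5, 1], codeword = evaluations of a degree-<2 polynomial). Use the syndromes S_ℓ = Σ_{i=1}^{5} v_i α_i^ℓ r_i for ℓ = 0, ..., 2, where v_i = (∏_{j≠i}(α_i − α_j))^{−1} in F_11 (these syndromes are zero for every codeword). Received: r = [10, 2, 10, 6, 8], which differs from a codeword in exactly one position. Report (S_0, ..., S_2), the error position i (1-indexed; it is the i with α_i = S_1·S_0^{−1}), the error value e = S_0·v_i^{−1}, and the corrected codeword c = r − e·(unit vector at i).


S = (4, 1, 3), error at position 3, error magnitude e = 3, c = [10, 2, 7, 6, 8].

Step 1: column multipliers v_i = (∏_{j≠i}(α_i − α_j))^{−1} mod 11.
  i = 1 (α = 8): (8−2)(8−3)(8−5)(8−1) = 6·5·3·7 = 630 ≡ 3, so v_1 = 3^{−1} = 4 (mod 11).
  i = 2 (α = 2): (2−8)(2−3)(2−5)(2−1) = (−6)·(−1)·(−3)·1 = −18 ≡ 4, so v_2 = 4^{−1} = 3 (mod 11).
  i = 3 (α = 3): (3−8)(3−2)(3−5)(3−1) = (−5)·1·(−2)·2 = 20 ≡ 9, so v_3 = 9^{−1} = 5 (mod 11).
  i = 4 (α = 5): (5−8)(5−2)(5−3)(5−1) = (−3)·3·2·4 = −72 ≡ 5, so v_4 = 5^{−1} = 9 (mod 11).
  i = 5 (α = 1): (1−8)(1−2)(1−3)(1−5) = (−7)·(−1)·(−2)·(−4) = 56 ≡ 1, so v_5 = 1^{−1} = 1 (mod 11).
  v = [4, 3, 5, 9, 1].
Step 2: syndromes of r = [10, 2, 10, 6, 8] (all sums mod 11).
  S_0 = Σ v_i r_i = 4·10 + 3·2 + 5·10 + 9·6 + 1·8 = 158 ≡ 4.
  S_1 = Σ v_i α_i r_i = 4·8·10 + 3·2·2 + 5·3·10 + 9·5·6 + 1·1·8 = 760 ≡ 1.
  α_i^2 mod 11 = [9, 4, 9, 3, 1].
  S_2 = Σ v_i α_i^2 r_i = 4·9·10 + 3·4·2 + 5·9·10 + 9·3·6 + 1·1·8 = 1004 ≡ 3.
  S = (4, 1, 3) ≠ 0, so r is not a codeword (an error is present).
Step 3: locate the error. For a single error e at position i, S_ℓ = v_i·e·α_i^ℓ, so α_err = S_1/S_0.
  S_0^{−1} = 4^{−1} = 3 (mod 11), so α_err = 1·3 = 3 ≡ 3 = α_3. Error position i = 3.
  Consistency check: S_2/S_1 = 3·1 = 3 ≡ 3 = α_err ✓ (single-error assumption holds).
Step 4: error magnitude e = S_0/v_3 = S_0·∏_{j≠3}(α_3 − α_j) = 4·9 = 36 ≡ 3 (mod 11).
Step 5: correct position 3: c_3 = r_3 − e = 10 − 3 ≡ 7 (mod 11). Hence c = [10, 2, 7, 6, 8].
  Check: interpolating c through the α_i gives m(x) = 3 + 5·x (degree < 2) with m(α_i) = c_i for every i, so c is indeed a codeword.


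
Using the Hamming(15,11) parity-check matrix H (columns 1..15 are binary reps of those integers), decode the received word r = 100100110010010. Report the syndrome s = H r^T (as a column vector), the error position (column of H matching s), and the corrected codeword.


s = (1, 1, 1, 1)^T, error position = 15, corrected codeword c = 100100110010011

Compute s = H r^T mod 2 one row at a time:
  s_1 = 1 + 0 + 0 + 1 + 0 + 0 + 1 + 0 = 3 ≡ 1 (mod 2).
  s_2 = 1 + 0 + 0 + 1 + 0 + 0 + 1 + 0 = 3 ≡ 1 (mod 2).
  s_3 = 0 + 0 + 0 + 1 + 0 + 1 + 1 + 0 = 3 ≡ 1 (mod 2).
  s_4 = 1 + 0 + 0 + 1 + 0 + 1 + 0 + 0 = 3 ≡ 1 (mod 2).
s = (1, 1, 1, 1)^T — this equals column 15 of H (binary 1111), so error is at position 15.
Correct: flip bit 15 of r = 100100110010010 to get c = 100100110010011.


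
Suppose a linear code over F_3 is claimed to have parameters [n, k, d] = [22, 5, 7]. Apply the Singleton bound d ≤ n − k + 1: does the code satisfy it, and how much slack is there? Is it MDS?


Singleton RHS = n − k + 1 = 18, slack = 11, bound satisfied, not MDS.

Singleton bound: d ≤ n − k + 1.
Here n = 22, k = 5, so n − k + 1 = 18.
Given d = 7, check d ≤ 18: YES.
Slack = (n − k + 1) − d = 11.
The code is NOT MDS (slack = 11 > 0).
Description: the claimed parameters are [22, 5, 7]_3; such a code would be non-MDS.


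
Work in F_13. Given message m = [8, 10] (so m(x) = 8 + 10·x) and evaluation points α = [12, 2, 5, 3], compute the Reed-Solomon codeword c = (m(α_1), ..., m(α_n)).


c = [11, 2, 6, 12]

Message polynomial: m(x) = 8 + 10·x (mod 13).
For each evaluation point α_i, compute m(α_i) mod 13:
  α_1 = 12: Horner steps 10 → 11, so m(12) = 11.
  α_2 = 2: Horner steps 10 → 2, so m(2) = 2.
  α_3 = 5: Horner steps 10 → 6, so m(5) = 6.
  α_4 = 3: Horner steps 10 → 12, so m(3) = 12.
Codeword c = [11, 2, 6, 12] ∈ F_13^4.


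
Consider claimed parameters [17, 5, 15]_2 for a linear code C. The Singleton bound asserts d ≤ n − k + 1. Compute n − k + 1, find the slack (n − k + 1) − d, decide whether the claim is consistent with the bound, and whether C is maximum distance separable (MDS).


Singleton RHS = n − k + 1 = 13, slack = -2, bound violated (no such code; not MDS).

Singleton bound: d ≤ n − k + 1.
Here n = 17, k = 5, so n − k + 1 = 13.
Given d = 15, check d ≤ 13: NO.
Slack = (n − k + 1) − d = -2.
The slack is negative: d = 15 exceeds n − k + 1 = 13 by 2, so the Singleton bound is violated and no linear [17, 5, 15]_2 code can exist. In particular it is not MDS (MDS requires d = n − k + 1 exactly).
Description: the claimed parameters are [17, 5, 15]_2; such a code would be impossible (violates the Singleton bound).


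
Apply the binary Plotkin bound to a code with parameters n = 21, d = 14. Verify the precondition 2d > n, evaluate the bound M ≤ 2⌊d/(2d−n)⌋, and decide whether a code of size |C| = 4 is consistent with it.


Plotkin bound M ≤ 4; given |C| = 4 ≤ bound (satisfied).

Check applicability: 2d = 28, n = 21.
2d − n = 7 > 0, so Plotkin applies.
Compute d/(2d−n) = 14/7 ≈ 2.0000.
⌊d/(2d−n)⌋ = 2.
Plotkin bound: M ≤ 2·2 = 4.
Given |C| = 4, check: satisfied.
This |C| is at the Plotkin bound.


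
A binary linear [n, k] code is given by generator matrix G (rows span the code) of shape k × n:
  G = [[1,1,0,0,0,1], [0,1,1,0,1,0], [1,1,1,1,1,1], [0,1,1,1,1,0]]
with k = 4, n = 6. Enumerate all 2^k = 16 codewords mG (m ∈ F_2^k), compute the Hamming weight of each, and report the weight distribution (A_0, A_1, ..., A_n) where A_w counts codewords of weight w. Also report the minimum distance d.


Weight distribution: A_0 = 1, A_1 = 2, A_2 = 3, A_3 = 4, A_4 = 3, A_5 = 2, A_6 = 1. Minimum distance d = 1.

Enumerate all 2^4 = 16 messages m ∈ F_2^4.
For each, compute codeword c = mG in F_2^6, then tally its weight.
  m = 0000 → c = 000000, weight = 0.
  m = 1000 → c = 110001, weight = 3.
  m = 0100 → c = 011010, weight = 3.
  m = 1100 → c = 101011, weight = 4.
  m = 0010 → c = 111111, weight = 6.
  m = 1010 → c = 001110, weight = 3.
  m = 0110 → c = 100101, weight = 3.
  m = 1110 → c = 010100, weight = 2.
  m = 0001 → c = 011110, weight = 4.
  m = 1001 → c = 101111, weight = 5.
  m = 0101 → c = 000100, weight = 1.
  m = 1101 → c = 110101, weight = 4.
  m = 0011 → c = 100001, weight = 2.
  m = 1011 → c = 010000, weight = 1.
  m = 0111 → c = 111011, weight = 5.
  m = 1111 → c = 001010, weight = 2.
Tally weights:
  weight 0: 1 codewords.
  weight 1: 2 codewords.
  weight 2: 3 codewords.
  weight 3: 4 codewords.
  weight 4: 3 codewords.
  weight 5: 2 codewords.
  weight 6: 1 codewords.
Minimum distance d = smallest w > 0 with A_w > 0 = 1.
Sanity: Σ A_w = 16 = 2^4 = 16 ✓.


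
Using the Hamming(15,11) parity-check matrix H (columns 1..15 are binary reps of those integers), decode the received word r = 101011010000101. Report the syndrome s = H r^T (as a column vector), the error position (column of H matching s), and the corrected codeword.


s = (1, 0, 1, 1)^T, error position = 11, corrected codeword c = 101011010010101

Compute s = H r^T mod 2 one row at a time:
  s_1 = 1 + 0 + 0 + 0 + 0 + 1 + 0 + 1 = 3 ≡ 1 (mod 2).
  s_2 = 0 + 1 + 1 + 0 + 0 + 1 + 0 + 1 = 4 ≡ 0 (mod 2).
  s_3 = 0 + 1 + 1 + 0 + 0 + 0 + 0 + 1 = 3 ≡ 1 (mod 2).
  s_4 = 1 + 1 + 1 + 0 + 0 + 0 + 1 + 1 = 5 ≡ 1 (mod 2).
s = (1, 0, 1, 1)^T — this equals column 11 of H (binary 1011), so error is at position 11.
Correct: flip bit 11 of r = 101011010000101 to get c = 101011010010101.


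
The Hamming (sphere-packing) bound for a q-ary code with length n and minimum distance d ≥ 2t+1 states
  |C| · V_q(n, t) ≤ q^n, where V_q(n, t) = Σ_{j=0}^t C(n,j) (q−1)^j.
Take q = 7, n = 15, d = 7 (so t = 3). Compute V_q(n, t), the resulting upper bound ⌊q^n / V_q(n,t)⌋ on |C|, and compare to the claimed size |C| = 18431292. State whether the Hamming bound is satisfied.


V_q(n, t) = 102151, q^n = 4747561509943, Hamming bound = 46475918, |C| = 18431292 ≤ bound (satisfied).

Step 1: Compute V_q(n, t) = Σ_{j=0}^3 C(n, j) (q−1)^j.
  j = 0: C(15,0)·(6)^0 = 1·1 = 1.
  j = 1: C(15,1)·(6)^1 = 15·6 = 90.
  j = 2: C(15,2)·(6)^2 = 105·36 = 3780.
  j = 3: C(15,3)·(6)^3 = 455·216 = 98280.
  V_q(n, t) = 1 + 90 + 3780 + 98280 = 102151.
Step 2: q^n = 7^15 = 4747561509943.
Step 3: Hamming bound ⌊q^n / V_q(n,t)⌋ = ⌊4747561509943/102151⌋ = 46475918.
Step 4: Compare |C| = 18431292 to 46475918: satisfied.
The claimed |C| lies below the Hamming bound.


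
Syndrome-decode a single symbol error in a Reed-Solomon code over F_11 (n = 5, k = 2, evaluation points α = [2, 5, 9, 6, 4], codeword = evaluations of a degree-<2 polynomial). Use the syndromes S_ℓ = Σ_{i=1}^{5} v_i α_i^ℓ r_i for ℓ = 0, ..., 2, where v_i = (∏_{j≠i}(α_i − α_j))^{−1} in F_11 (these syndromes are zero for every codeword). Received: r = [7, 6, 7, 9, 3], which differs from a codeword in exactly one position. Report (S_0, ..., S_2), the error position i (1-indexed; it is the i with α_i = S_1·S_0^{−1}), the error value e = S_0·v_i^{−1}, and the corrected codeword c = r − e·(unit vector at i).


S = (7, 3, 6), error at position 1, error magnitude e = 10, c = [8, 6, 7, 9, 3].

Step 1: column multipliers v_i = (∏_{j≠i}(α_i − α_j))^{−1} mod 11.
  i = 1 (α = 2): (2−5)(2−9)(2−6)(2−4) = (−3)·(−7)·(−4)·(−2) = 168 ≡ 3, so v_1 = 3^{−1} = 4 (mod 11).
  i = 2 (α = 5): (5−2)(5−9)(5−6)(5−4) = 3·(−4)·(−1)·1 = 12 ≡ 1, so v_2 = 1^{−1} = 1 (mod 11).
  i = 3 (α = 9): (9−2)(9−5)(9−6)(9−4) = 7·4·3·5 = 420 ≡ 2, so v_3 = 2^{−1} = 6 (mod 11).
  i = 4 (α = 6): (6−2)(6−5)(6−9)(6−4) = 4·1·(−3)·2 = −24 ≡ 9, so v_4 = 9^{−1} = 5 (mod 11).
  i = 5 (α = 4): (4−2)(4−5)(4−9)(4−6) = 2·(−1)·(−5)·(−2) = −20 ≡ 2, so v_5 = 2^{−1} = 6 (mod 11).
  v = [4, 1, 6, 5, 6].
Step 2: syndromes of r = [7, 6, 7, 9, 3] (all sums mod 11).
  S_0 = Σ v_i r_i = 4·7 + 1·6 + 6·7 + 5·9 + 6·3 = 139 ≡ 7.
  S_1 = Σ v_i α_i r_i = 4·2·7 + 1·5·6 + 6·9·7 + 5·6·9 + 6·4·3 = 806 ≡ 3.
  α_i^2 mod 11 = [4, 3, 4, 3, 5].
  S_2 = Σ v_i α_i^2 r_i = 4·4·7 + 1·3·6 + 6·4·7 + 5·3·9 + 6·5·3 = 523 ≡ 6.
  S = (7, 3, 6) ≠ 0, so r is not a codeword (an error is present).
Step 3: locate the error. For a single error e at position i, S_ℓ = v_i·e·α_i^ℓ, so α_err = S_1/S_0.
  S_0^{−1} = 7^{−1} = 8 (mod 11), so α_err = 3·8 = 24 ≡ 2 = α_1. Error position i = 1.
  Consistency check: S_2/S_1 = 6·4 = 24 ≡ 2 = α_err ✓ (single-error assumption holds).
Step 4: error magnitude e = S_0/v_1 = S_0·∏_{j≠1}(α_1 − α_j) = 7·3 = 21 ≡ 10 (mod 11).
Step 5: correct position 1: c_1 = r_1 − e = 7 − 10 ≡ 8 (mod 11). Hence c = [8, 6, 7, 9, 3].
  Check: interpolating c through the α_i gives m(x) = 2 + 3·x (degree < 2) with m(α_i) = c_i for every i, so c is indeed a codeword.


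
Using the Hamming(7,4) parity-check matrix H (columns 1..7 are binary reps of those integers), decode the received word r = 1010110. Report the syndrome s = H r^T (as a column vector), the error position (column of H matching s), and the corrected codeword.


s = (0, 0, 1)^T, error position = 1, corrected codeword c = 0010110

Compute s = H r^T mod 2 one row at a time:
  s_1 = 0 + 1 + 1 + 0 = 2 ≡ 0 (mod 2).
  s_2 = 0 + 1 + 1 + 0 = 2 ≡ 0 (mod 2).
  s_3 = 1 + 1 + 1 + 0 = 3 ≡ 1 (mod 2).
s = (0, 0, 1)^T — this equals column 1 of H (binary 001), so error is at position 1.
Correct: flip bit 1 of r = 1010110 to get c = 0010110.


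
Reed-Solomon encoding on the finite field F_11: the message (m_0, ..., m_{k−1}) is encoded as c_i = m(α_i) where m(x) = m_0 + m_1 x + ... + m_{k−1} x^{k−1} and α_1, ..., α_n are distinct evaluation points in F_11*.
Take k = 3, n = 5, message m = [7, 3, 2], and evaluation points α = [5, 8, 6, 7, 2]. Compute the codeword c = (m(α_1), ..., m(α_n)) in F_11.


c = [6, 5, 9, 5, 10]

Message polynomial: m(x) = 7 + 3·x + 2·x^2 (mod 11).
For each evaluation point α_i, compute m(α_i) mod 11:
  α_1 = 5: Horner steps 2 → 2 → 6, so m(5) = 6.
  α_2 = 8: Horner steps 2 → 8 → 5, so m(8) = 5.
  α_3 = 6: Horner steps 2 → 4 → 9, so m(6) = 9.
  α_4 = 7: Horner steps 2 → 6 → 5, so m(7) = 5.
  α_5 = 2: Horner steps 2 → 7 → 10, so m(2) = 10.
Codeword c = [6, 5, 9, 5, 10] ∈ F_11^5.


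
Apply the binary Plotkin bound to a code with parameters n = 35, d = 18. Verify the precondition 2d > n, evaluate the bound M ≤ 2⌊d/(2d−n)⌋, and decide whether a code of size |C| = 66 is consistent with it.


Plotkin bound M ≤ 36; given |C| = 66 > bound (violated).

Check applicability: 2d = 36, n = 35.
2d − n = 1 > 0, so Plotkin applies.
Compute d/(2d−n) = 18/1 ≈ 18.0000.
⌊d/(2d−n)⌋ = 18.
Plotkin bound: M ≤ 2·18 = 36.
Given |C| = 66, check: VIOLATED.
This |C| is above the Plotkin bound, so no binary code with n = 35, d = 18 and 66 codewords exists.


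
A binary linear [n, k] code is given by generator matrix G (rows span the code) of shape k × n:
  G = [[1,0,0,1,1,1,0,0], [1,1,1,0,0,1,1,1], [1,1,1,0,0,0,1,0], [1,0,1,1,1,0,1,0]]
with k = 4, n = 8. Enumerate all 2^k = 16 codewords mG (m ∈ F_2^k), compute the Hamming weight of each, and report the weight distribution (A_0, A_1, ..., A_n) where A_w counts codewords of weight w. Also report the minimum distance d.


Weight distribution: A_0 = 1, A_2 = 1, A_3 = 5, A_4 = 3, A_5 = 2, A_6 = 3, A_7 = 1. Minimum distance d = 2.

Enumerate all 2^4 = 16 messages m ∈ F_2^4.
For each, compute codeword c = mG in F_2^8, then tally its weight.
  m = 0000 → c = 00000000, weight = 0.
  m = 1000 → c = 10011100, weight = 4.
  m = 0100 → c = 11100111, weight = 6.
  m = 1100 → c = 01111011, weight = 6.
  m = 0010 → c = 11100010, weight = 4.
  m = 1010 → c = 01111110, weight = 6.
  m = 0110 → c = 00000101, weight = 2.
  m = 1110 → c = 10011001, weight = 4.
  m = 0001 → c = 10111010, weight = 5.
  m = 1001 → c = 00100110, weight = 3.
  m = 0101 → c = 01011101, weight = 5.
  m = 1101 → c = 11000001, weight = 3.
  m = 0011 → c = 01011000, weight = 3.
  m = 1011 → c = 11000100, weight = 3.
  m = 0111 → c = 10111111, weight = 7.
  m = 1111 → c = 00100011, weight = 3.
Tally weights:
  weight 0: 1 codewords.
  weight 2: 1 codewords.
  weight 3: 5 codewords.
  weight 4: 3 codewords.
  weight 5: 2 codewords.
  weight 6: 3 codewords.
  weight 7: 1 codewords.
Minimum distance d = smallest w > 0 with A_w > 0 = 2.
Sanity: Σ A_w = 16 = 2^4 = 16 ✓.


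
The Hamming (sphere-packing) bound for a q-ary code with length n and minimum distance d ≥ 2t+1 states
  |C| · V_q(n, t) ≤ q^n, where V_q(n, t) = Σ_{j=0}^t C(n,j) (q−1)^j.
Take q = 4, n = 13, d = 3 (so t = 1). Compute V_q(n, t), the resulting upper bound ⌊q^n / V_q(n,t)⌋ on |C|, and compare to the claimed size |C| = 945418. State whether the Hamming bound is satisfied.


V_q(n, t) = 40, q^n = 67108864, Hamming bound = 1677721, |C| = 945418 ≤ bound (satisfied).

Step 1: Compute V_q(n, t) = Σ_{j=0}^1 C(n, j) (q−1)^j.
  j = 0: C(13,0)·(3)^0 = 1·1 = 1.
  j = 1: C(13,1)·(3)^1 = 13·3 = 39.
  V_q(n, t) = 1 + 39 = 40.
Step 2: q^n = 4^13 = 67108864.
Step 3: Hamming bound ⌊q^n / V_q(n,t)⌋ = ⌊67108864/40⌋ = 1677721.
Step 4: Compare |C| = 945418 to 1677721: satisfied.
The claimed |C| lies below the Hamming bound.


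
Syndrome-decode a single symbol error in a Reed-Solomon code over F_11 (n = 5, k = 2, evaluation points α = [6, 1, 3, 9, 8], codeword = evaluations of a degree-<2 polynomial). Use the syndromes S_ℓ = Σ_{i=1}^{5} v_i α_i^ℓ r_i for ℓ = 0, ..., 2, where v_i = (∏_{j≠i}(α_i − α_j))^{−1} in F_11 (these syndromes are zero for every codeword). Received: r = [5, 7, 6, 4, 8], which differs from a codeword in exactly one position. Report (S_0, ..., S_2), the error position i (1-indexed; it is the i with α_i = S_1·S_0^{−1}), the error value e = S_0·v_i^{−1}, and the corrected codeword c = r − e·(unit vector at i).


S = (7, 7, 7), error at position 2, error magnitude e = 4, c = [5, 3, 6, 4, 8].

Step 1: column multipliers v_i = (∏_{j≠i}(α_i − α_j))^{−1} mod 11.
  i = 1 (α = 6): (6−1)(6−3)(6−9)(6−8) = 5·3·(−3)·(−2) = 90 ≡ 2, so v_1 = 2^{−1} = 6 (mod 11).
  i = 2 (α = 1): (1−6)(1−3)(1−9)(1−8) = (−5)·(−2)·(−8)·(−7) = 560 ≡ 10, so v_2 = 10^{−1} = 10 (mod 11).
  i = 3 (α = 3): (3−6)(3−1)(3−9)(3−8) = (−3)·2·(−6)·(−5) = −180 ≡ 7, so v_3 = 7^{−1} = 8 (mod 11).
  i = 4 (α = 9): (9−6)(9−1)(9−3)(9−8) = 3·8·6·1 = 144 ≡ 1, so v_4 = 1^{−1} = 1 (mod 11).
  i = 5 (α = 8): (8−6)(8−1)(8−3)(8−9) = 2·7·5·(−1) = −70 ≡ 7, so v_5 = 7^{−1} = 8 (mod 11).
  v = [6, 10, 8, 1, 8].
Step 2: syndromes of r = [5, 7, 6, 4, 8] (all sums mod 11).
  S_0 = Σ v_i r_i = 6·5 + 10·7 + 8·6 + 1·4 + 8·8 = 216 ≡ 7.
  S_1 = Σ v_i α_i r_i = 6·6·5 + 10·1·7 + 8·3·6 + 1·9·4 + 8·8·8 = 942 ≡ 7.
  α_i^2 mod 11 = [3, 1, 9, 4, 9].
  S_2 = Σ v_i α_i^2 r_i = 6·3·5 + 10·1·7 + 8·9·6 + 1·4·4 + 8·9·8 = 1184 ≡ 7.
  S = (7, 7, 7) ≠ 0, so r is not a codeword (an error is present).
Step 3: locate the error. For a single error e at position i, S_ℓ = v_i·e·α_i^ℓ, so α_err = S_1/S_0.
  S_0^{−1} = 7^{−1} = 8 (mod 11), so α_err = 7·8 = 56 ≡ 1 = α_2. Error position i = 2.
  Consistency check: S_2/S_1 = 7·8 = 56 ≡ 1 = α_err ✓ (single-error assumption holds).
Step 4: error magnitude e = S_0/v_2 = S_0·∏_{j≠2}(α_2 − α_j) = 7·10 = 70 ≡ 4 (mod 11).
Step 5: correct position 2: c_2 = r_2 − e = 7 − 4 ≡ 3 (mod 11). Hence c = [5, 3, 6, 4, 8].
  Check: interpolating c through the α_i gives m(x) = 7 + 7·x (degree < 2) with m(α_i) = c_i for every i, so c is indeed a codeword.


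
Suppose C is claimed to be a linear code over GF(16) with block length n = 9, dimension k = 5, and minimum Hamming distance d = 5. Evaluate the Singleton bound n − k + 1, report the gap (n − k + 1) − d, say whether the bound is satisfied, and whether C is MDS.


Singleton RHS = n − k + 1 = 5, slack = 0, bound satisfied, MDS.

Singleton bound: d ≤ n − k + 1.
Here n = 9, k = 5, so n − k + 1 = 5.
Given d = 5, check d ≤ 5: YES.
Slack = (n − k + 1) − d = 0.
The code is MDS (slack = 0).
Description: the claimed parameters are [9, 5, 5]_16; such a code would be MDS (meets Singleton bound).


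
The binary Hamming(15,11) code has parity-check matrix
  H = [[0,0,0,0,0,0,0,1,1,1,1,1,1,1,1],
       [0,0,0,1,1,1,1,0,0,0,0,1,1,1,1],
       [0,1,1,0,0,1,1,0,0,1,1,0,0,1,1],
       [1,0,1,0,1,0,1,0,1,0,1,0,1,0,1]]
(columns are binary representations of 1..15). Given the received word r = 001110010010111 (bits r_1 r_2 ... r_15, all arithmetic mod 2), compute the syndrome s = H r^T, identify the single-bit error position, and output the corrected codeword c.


s = (1, 1, 0, 1)^T, error position = 13, corrected codeword c = 001110010010011

Compute s = H r^T mod 2 one row at a time:
  s_1 = 1 + 0 + 0 + 1 + 0 + 1 + 1 + 1 = 5 ≡ 1 (mod 2).
  s_2 = 1 + 1 + 0 + 0 + 0 + 1 + 1 + 1 = 5 ≡ 1 (mod 2).
  s_3 = 0 + 1 + 0 + 0 + 0 + 1 + 1 + 1 = 4 ≡ 0 (mod 2).
  s_4 = 0 + 1 + 1 + 0 + 0 + 1 + 1 + 1 = 5 ≡ 1 (mod 2).
s = (1, 1, 0, 1)^T — this equals column 13 of H (binary 1101), so error is at position 13.
Correct: flip bit 13 of r = 001110010010111 to get c = 001110010010011.


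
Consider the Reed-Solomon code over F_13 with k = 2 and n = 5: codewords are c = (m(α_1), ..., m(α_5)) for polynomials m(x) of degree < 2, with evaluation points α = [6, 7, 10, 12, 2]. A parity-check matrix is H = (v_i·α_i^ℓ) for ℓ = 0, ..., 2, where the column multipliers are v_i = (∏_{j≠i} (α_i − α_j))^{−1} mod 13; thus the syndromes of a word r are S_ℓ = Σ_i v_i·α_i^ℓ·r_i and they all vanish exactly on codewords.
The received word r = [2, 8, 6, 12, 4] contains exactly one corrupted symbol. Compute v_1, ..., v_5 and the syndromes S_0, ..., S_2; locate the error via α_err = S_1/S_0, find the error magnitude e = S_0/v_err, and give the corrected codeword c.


S = (2, 7, 5), error at position 3, error magnitude e = 6, c = [2, 8, 0, 12, 4].

Step 1: column multipliers v_i = (∏_{j≠i}(α_i − α_j))^{−1} mod 13.
  i = 1 (α = 6): (6−7)(6−10)(6−12)(6−2) = (−1)·(−4)·(−6)·4 = −96 ≡ 8, so v_1 = 8^{−1} = 5 (mod 13).
  i = 2 (α = 7): (7−6)(7−10)(7−12)(7−2) = 1·(−3)·(−5)·5 = 75 ≡ 10, so v_2 = 10^{−1} = 4 (mod 13).
  i = 3 (α = 10): (10−6)(10−7)(10−12)(10−2) = 4·3·(−2)·8 = −192 ≡ 3, so v_3 = 3^{−1} = 9 (mod 13).
  i = 4 (α = 12): (12−6)(12−7)(12−10)(12−2) = 6·5·2·10 = 600 ≡ 2, so v_4 = 2^{−1} = 7 (mod 13).
  i = 5 (α = 2): (2−6)(2−7)(2−10)(2−12) = (−4)·(−5)·(−8)·(−10) = 1600 ≡ 1, so v_5 = 1^{−1} = 1 (mod 13).
  v = [5, 4, 9, 7, 1].
Step 2: syndromes of r = [2, 8, 6, 12, 4] (all sums mod 13).
  S_0 = Σ v_i r_i = 5·2 + 4·8 + 9·6 + 7·12 + 1·4 = 184 ≡ 2.
  S_1 = Σ v_i α_i r_i = 5·6·2 + 4·7·8 + 9·10·6 + 7·12·12 + 1·2·4 = 1840 ≡ 7.
  α_i^2 mod 13 = [10, 10, 9, 1, 4].
  S_2 = Σ v_i α_i^2 r_i = 5·10·2 + 4·10·8 + 9·9·6 + 7·1·12 + 1·4·4 = 1006 ≡ 5.
  S = (2, 7, 5) ≠ 0, so r is not a codeword (an error is present).
Step 3: locate the error. For a single error e at position i, S_ℓ = v_i·e·α_i^ℓ, so α_err = S_1/S_0.
  S_0^{−1} = 2^{−1} = 7 (mod 13), so α_err = 7·7 = 49 ≡ 10 = α_3. Error position i = 3.
  Consistency check: S_2/S_1 = 5·2 = 10 ≡ 10 = α_err ✓ (single-error assumption holds).
Step 4: error magnitude e = S_0/v_3 = S_0·∏_{j≠3}(α_3 − α_j) = 2·3 = 6 ≡ 6 (mod 13).
Step 5: correct position 3: c_3 = r_3 − e = 6 − 6 ≡ 0 (mod 13). Hence c = [2, 8, 0, 12, 4].
  Check: interpolating c through the α_i gives m(x) = 5 + 6·x (degree < 2) with m(α_i) = c_i for every i, so c is indeed a codeword.


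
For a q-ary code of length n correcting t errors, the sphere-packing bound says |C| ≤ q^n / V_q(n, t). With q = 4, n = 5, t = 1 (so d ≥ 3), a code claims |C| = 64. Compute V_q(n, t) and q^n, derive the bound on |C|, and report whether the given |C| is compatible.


V_q(n, t) = 16, q^n = 1024, Hamming bound = 64, |C| = 64 ≤ bound (satisfied).

Step 1: Compute V_q(n, t) = Σ_{j=0}^1 C(n, j) (q−1)^j.
  j = 0: C(5,0)·(3)^0 = 1·1 = 1.
  j = 1: C(5,1)·(3)^1 = 5·3 = 15.
  V_q(n, t) = 1 + 15 = 16.
Step 2: q^n = 4^5 = 1024.
Step 3: Hamming bound ⌊q^n / V_q(n,t)⌋ = ⌊1024/16⌋ = 64.
Step 4: Compare |C| = 64 to 64: satisfied.
The claimed |C| lies at the Hamming bound (tight).


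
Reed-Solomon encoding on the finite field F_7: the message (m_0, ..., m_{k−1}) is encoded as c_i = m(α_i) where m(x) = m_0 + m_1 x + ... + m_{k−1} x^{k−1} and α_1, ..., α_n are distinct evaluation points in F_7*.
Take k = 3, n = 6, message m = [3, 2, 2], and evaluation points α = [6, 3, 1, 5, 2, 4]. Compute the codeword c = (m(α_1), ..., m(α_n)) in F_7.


c = [3, 6, 0, 0, 1, 1]

Message polynomial: m(x) = 3 + 2·x + 2·x^2 (mod 7).
For each evaluation point α_i, compute m(α_i) mod 7:
  α_1 = 6: Horner steps 2 → 0 → 3, so m(6) = 3.
  α_2 = 3: Horner steps 2 → 1 → 6, so m(3) = 6.
  α_3 = 1: Horner steps 2 → 4 → 0, so m(1) = 0.
  α_4 = 5: Horner steps 2 → 5 → 0, so m(5) = 0.
  α_5 = 2: Horner steps 2 → 6 → 1, so m(2) = 1.
  α_6 = 4: Horner steps 2 → 3 → 1, so m(4) = 1.
Codeword c = [3, 6, 0, 0, 1, 1] ∈ F_7^6.


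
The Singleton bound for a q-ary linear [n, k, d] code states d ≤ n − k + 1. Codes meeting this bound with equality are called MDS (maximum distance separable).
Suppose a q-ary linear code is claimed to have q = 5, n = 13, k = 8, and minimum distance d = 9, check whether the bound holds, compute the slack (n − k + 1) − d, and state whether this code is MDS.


Singleton RHS = n − k + 1 = 6, slack = -3, bound violated (no such code; not MDS).

Singleton bound: d ≤ n − k + 1.
Here n = 13, k = 8, so n − k + 1 = 6.
Given d = 9, check d ≤ 6: NO.
Slack = (n − k + 1) − d = -3.
The slack is negative: d = 9 exceeds n − k + 1 = 6 by 3, so the Singleton bound is violated and no linear [13, 8, 9]_5 code can exist. In particular it is not MDS (MDS requires d = n − k + 1 exactly).
Description: the claimed parameters are [13, 8, 9]_5; such a code would be impossible (violates the Singleton bound).


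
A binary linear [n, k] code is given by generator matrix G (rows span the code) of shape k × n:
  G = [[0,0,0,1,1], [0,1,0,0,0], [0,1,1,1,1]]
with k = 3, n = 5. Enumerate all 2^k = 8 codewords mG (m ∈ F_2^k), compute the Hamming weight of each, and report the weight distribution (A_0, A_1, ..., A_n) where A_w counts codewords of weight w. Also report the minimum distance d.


Weight distribution: A_0 = 1, A_1 = 2, A_2 = 2, A_3 = 2, A_4 = 1. Minimum distance d = 1.

Enumerate all 2^3 = 8 messages m ∈ F_2^3.
For each, compute codeword c = mG in F_2^5, then tally its weight.
  m = 000 → c = 00000, weight = 0.
  m = 100 → c = 00011, weight = 2.
  m = 010 → c = 01000, weight = 1.
  m = 110 → c = 01011, weight = 3.
  m = 001 → c = 01111, weight = 4.
  m = 101 → c = 01100, weight = 2.
  m = 011 → c = 00111, weight = 3.
  m = 111 → c = 00100, weight = 1.
Tally weights:
  weight 0: 1 codewords.
  weight 1: 2 codewords.
  weight 2: 2 codewords.
  weight 3: 2 codewords.
  weight 4: 1 codewords.
Minimum distance d = smallest w > 0 with A_w > 0 = 1.
Sanity: Σ A_w = 8 = 2^3 = 8 ✓.


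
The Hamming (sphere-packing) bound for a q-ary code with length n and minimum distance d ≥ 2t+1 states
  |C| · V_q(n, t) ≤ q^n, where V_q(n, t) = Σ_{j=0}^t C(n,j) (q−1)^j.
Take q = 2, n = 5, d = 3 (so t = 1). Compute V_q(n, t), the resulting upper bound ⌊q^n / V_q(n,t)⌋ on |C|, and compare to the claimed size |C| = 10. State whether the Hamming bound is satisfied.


V_q(n, t) = 6, q^n = 32, Hamming bound = 5, |C| = 10 > bound (violated).

Step 1: Compute V_q(n, t) = Σ_{j=0}^1 C(n, j) (q−1)^j.
  j = 0: C(5,0)·(1)^0 = 1·1 = 1.
  j = 1: C(5,1)·(1)^1 = 5·1 = 5.
  V_q(n, t) = 1 + 5 = 6.
Step 2: q^n = 2^5 = 32.
Step 3: Hamming bound ⌊q^n / V_q(n,t)⌋ = ⌊32/6⌋ = 5.
Step 4: Compare |C| = 10 to 5: violated.
The claimed |C| lies above the Hamming bound, so no 2-ary code of length 5 with d ≥ 3 can have 10 codewords.


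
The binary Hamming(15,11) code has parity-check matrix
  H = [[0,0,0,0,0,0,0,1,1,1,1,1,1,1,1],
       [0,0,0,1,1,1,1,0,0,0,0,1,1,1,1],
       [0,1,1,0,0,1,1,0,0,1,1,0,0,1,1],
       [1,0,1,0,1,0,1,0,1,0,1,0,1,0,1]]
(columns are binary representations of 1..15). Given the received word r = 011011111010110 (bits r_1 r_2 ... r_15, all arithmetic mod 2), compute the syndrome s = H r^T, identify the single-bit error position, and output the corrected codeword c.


s = (1, 1, 0, 0)^T, error position = 12, corrected codeword c = 011011111011110

Compute s = H r^T mod 2 one row at a time:
  s_1 = 1 + 1 + 0 + 1 + 0 + 1 + 1 + 0 = 5 ≡ 1 (mod 2).
  s_2 = 0 + 1 + 1 + 1 + 0 + 1 + 1 + 0 = 5 ≡ 1 (mod 2).
  s_3 = 1 + 1 + 1 + 1 + 0 + 1 + 1 + 0 = 6 ≡ 0 (mod 2).
  s_4 = 0 + 1 + 1 + 1 + 1 + 1 + 1 + 0 = 6 ≡ 0 (mod 2).
s = (1, 1, 0, 0)^T — this equals column 12 of H (binary 1100), so error is at position 12.
Correct: flip bit 12 of r = 011011111010110 to get c = 011011111011110.


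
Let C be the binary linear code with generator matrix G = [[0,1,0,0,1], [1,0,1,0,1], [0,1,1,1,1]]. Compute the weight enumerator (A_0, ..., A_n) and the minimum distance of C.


Weight distribution: A_0 = 1, A_2 = 2, A_3 = 4, A_4 = 1. Minimum distance d = 2.

Enumerate all 2^3 = 8 messages m ∈ F_2^3.
For each, compute codeword c = mG in F_2^5, then tally its weight.
  m = 000 → c = 00000, weight = 0.
  m = 100 → c = 01001, weight = 2.
  m = 010 → c = 10101, weight = 3.
  m = 110 → c = 11100, weight = 3.
  m = 001 → c = 01111, weight = 4.
  m = 101 → c = 00110, weight = 2.
  m = 011 → c = 11010, weight = 3.
  m = 111 → c = 10011, weight = 3.
Tally weights:
  weight 0: 1 codewords.
  weight 2: 2 codewords.
  weight 3: 4 codewords.
  weight 4: 1 codewords.
Minimum distance d = smallest w > 0 with A_w > 0 = 2.
Sanity: Σ A_w = 8 = 2^3 = 8 ✓.


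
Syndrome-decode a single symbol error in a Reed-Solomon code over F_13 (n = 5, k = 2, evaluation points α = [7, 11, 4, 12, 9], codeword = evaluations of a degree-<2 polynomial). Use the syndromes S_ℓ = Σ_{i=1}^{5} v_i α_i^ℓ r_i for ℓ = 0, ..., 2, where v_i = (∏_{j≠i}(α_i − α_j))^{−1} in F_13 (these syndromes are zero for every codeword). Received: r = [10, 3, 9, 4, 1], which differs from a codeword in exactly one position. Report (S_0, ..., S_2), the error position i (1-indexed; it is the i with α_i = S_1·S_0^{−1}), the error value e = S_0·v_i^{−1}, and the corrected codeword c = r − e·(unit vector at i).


S = (5, 9, 11), error at position 1, error magnitude e = 11, c = [12, 3, 9, 4, 1].

Step 1: column multipliers v_i = (∏_{j≠i}(α_i − α_j))^{−1} mod 13.
  i = 1 (α = 7): (7−11)(7−4)(7−12)(7−9) = (−4)·3·(−5)·(−2) = −120 ≡ 10, so v_1 = 10^{−1} = 4 (mod 13).
  i = 2 (α = 11): (11−7)(11−4)(11−12)(11−9) = 4·7·(−1)·2 = −56 ≡ 9, so v_2 = 9^{−1} = 3 (mod 13).
  i = 3 (α = 4): (4−7)(4−11)(4−12)(4−9) = (−3)·(−7)·(−8)·(−5) = 840 ≡ 8, so v_3 = 8^{−1} = 5 (mod 13).
  i = 4 (α = 12): (12−7)(12−11)(12−4)(12−9) = 5·1·8·3 = 120 ≡ 3, so v_4 = 3^{−1} = 9 (mod 13).
  i = 5 (α = 9): (9−7)(9−11)(9−4)(9−12) = 2·(−2)·5·(−3) = 60 ≡ 8, so v_5 = 8^{−1} = 5 (mod 13).
  v = [4, 3, 5, 9, 5].
Step 2: syndromes of r = [10, 3, 9, 4, 1] (all sums mod 13).
  S_0 = Σ v_i r_i = 4·10 + 3·3 + 5·9 + 9·4 + 5·1 = 135 ≡ 5.
  S_1 = Σ v_i α_i r_i = 4·7·10 + 3·11·3 + 5·4·9 + 9·12·4 + 5·9·1 = 1036 ≡ 9.
  α_i^2 mod 13 = [10, 4, 3, 1, 3].
  S_2 = Σ v_i α_i^2 r_i = 4·10·10 + 3·4·3 + 5·3·9 + 9·1·4 + 5·3·1 = 622 ≡ 11.
  S = (5, 9, 11) ≠ 0, so r is not a codeword (an error is present).
Step 3: locate the error. For a single error e at position i, S_ℓ = v_i·e·α_i^ℓ, so α_err = S_1/S_0.
  S_0^{−1} = 5^{−1} = 8 (mod 13), so α_err = 9·8 = 72 ≡ 7 = α_1. Error position i = 1.
  Consistency check: S_2/S_1 = 11·3 = 33 ≡ 7 = α_err ✓ (single-error assumption holds).
Step 4: error magnitude e = S_0/v_1 = S_0·∏_{j≠1}(α_1 − α_j) = 5·10 = 50 ≡ 11 (mod 13).
Step 5: correct position 1: c_1 = r_1 − e = 10 − 11 ≡ 12 (mod 13). Hence c = [12, 3, 9, 4, 1].
  Check: interpolating c through the α_i gives m(x) = 5 + 1·x (degree < 2) with m(α_i) = c_i for every i, so c is indeed a codeword.


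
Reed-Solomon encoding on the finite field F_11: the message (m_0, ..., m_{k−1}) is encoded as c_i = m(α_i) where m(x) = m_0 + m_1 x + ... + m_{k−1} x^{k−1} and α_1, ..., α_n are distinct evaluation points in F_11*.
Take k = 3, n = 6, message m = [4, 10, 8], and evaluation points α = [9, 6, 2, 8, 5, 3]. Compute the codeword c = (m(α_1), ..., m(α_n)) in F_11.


c = [5, 0, 1, 2, 1, 7]

Message polynomial: m(x) = 4 + 10·x + 8·x^2 (mod 11).
For each evaluation point α_i, compute m(α_i) mod 11:
  α_1 = 9: Horner steps 8 → 5 → 5, so m(9) = 5.
  α_2 = 6: Horner steps 8 → 3 → 0, so m(6) = 0.
  α_3 = 2: Horner steps 8 → 4 → 1, so m(2) = 1.
  α_4 = 8: Horner steps 8 → 8 → 2, so m(8) = 2.
  α_5 = 5: Horner steps 8 → 6 → 1, so m(5) = 1.
  α_6 = 3: Horner steps 8 → 1 → 7, so m(3) = 7.
Codeword c = [5, 0, 1, 2, 1, 7] ∈ F_11^6.


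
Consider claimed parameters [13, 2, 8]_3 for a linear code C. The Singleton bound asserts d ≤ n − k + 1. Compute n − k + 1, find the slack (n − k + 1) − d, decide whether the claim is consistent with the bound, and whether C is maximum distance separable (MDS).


Singleton RHS = n − k + 1 = 12, slack = 4, bound satisfied, not MDS.

Singleton bound: d ≤ n − k + 1.
Here n = 13, k = 2, so n − k + 1 = 12.
Given d = 8, check d ≤ 12: YES.
Slack = (n − k + 1) − d = 4.
The code is NOT MDS (slack = 4 > 0).
Description: the claimed parameters are [13, 2, 8]_3; such a code would be non-MDS.


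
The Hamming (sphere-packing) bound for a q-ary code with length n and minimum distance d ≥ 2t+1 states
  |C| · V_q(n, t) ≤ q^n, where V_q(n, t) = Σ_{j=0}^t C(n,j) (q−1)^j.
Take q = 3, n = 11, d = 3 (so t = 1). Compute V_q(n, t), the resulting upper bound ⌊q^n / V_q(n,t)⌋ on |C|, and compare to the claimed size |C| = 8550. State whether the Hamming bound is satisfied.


V_q(n, t) = 23, q^n = 177147, Hamming bound = 7702, |C| = 8550 > bound (violated).

Step 1: Compute V_q(n, t) = Σ_{j=0}^1 C(n, j) (q−1)^j.
  j = 0: C(11,0)·(2)^0 = 1·1 = 1.
  j = 1: C(11,1)·(2)^1 = 11·2 = 22.
  V_q(n, t) = 1 + 22 = 23.
Step 2: q^n = 3^11 = 177147.
Step 3: Hamming bound ⌊q^n / V_q(n,t)⌋ = ⌊177147/23⌋ = 7702.
Step 4: Compare |C| = 8550 to 7702: violated.
The claimed |C| lies above the Hamming bound, so no 3-ary code of length 11 with d ≥ 3 can have 8550 codewords.


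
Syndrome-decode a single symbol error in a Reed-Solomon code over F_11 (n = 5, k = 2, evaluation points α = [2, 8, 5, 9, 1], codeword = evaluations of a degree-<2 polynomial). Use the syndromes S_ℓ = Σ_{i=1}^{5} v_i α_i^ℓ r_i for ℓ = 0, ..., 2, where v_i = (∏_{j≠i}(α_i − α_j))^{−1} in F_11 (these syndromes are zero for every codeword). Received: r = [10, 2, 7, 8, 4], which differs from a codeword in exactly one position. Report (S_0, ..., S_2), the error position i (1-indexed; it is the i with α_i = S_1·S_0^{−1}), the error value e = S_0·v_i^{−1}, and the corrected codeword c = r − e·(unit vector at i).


S = (1, 5, 3), error at position 3, error magnitude e = 1, c = [10, 2, 6, 8, 4].

Step 1: column multipliers v_i = (∏_{j≠i}(α_i − α_j))^{−1} mod 11.
  i = 1 (α = 2): (2−8)(2−5)(2−9)(2−1) = (−6)·(−3)·(−7)·1 = −126 ≡ 6, so v_1 = 6^{−1} = 2 (mod 11).
  i = 2 (α = 8): (8−2)(8−5)(8−9)(8−1) = 6·3·(−1)·7 = −126 ≡ 6, so v_2 = 6^{−1} = 2 (mod 11).
  i = 3 (α = 5): (5−2)(5−8)(5−9)(5−1) = 3·(−3)·(−4)·4 = 144 ≡ 1, so v_3 = 1^{−1} = 1 (mod 11).
  i = 4 (α = 9): (9−2)(9−8)(9−5)(9−1) = 7·1·4·8 = 224 ≡ 4, so v_4 = 4^{−1} = 3 (mod 11).
  i = 5 (α = 1): (1−2)(1−8)(1−5)(1−9) = (−1)·(−7)·(−4)·(−8) = 224 ≡ 4, so v_5 = 4^{−1} = 3 (mod 11).
  v = [2, 2, 1, 3, 3].
Step 2: syndromes of r = [10, 2, 7, 8, 4] (all sums mod 11).
  S_0 = Σ v_i r_i = 2·10 + 2·2 + 1·7 + 3·8 + 3·4 = 67 ≡ 1.
  S_1 = Σ v_i α_i r_i = 2·2·10 + 2·8·2 + 1·5·7 + 3·9·8 + 3·1·4 = 335 ≡ 5.
  α_i^2 mod 11 = [4, 9, 3, 4, 1].
  S_2 = Σ v_i α_i^2 r_i = 2·4·10 + 2·9·2 + 1·3·7 + 3·4·8 + 3·1·4 = 245 ≡ 3.
  S = (1, 5, 3) ≠ 0, so r is not a codeword (an error is present).
Step 3: locate the error. For a single error e at position i, S_ℓ = v_i·e·α_i^ℓ, so α_err = S_1/S_0.
  S_0^{−1} = 1^{−1} = 1 (mod 11), so α_err = 5·1 = 5 ≡ 5 = α_3. Error position i = 3.
  Consistency check: S_2/S_1 = 3·9 = 27 ≡ 5 = α_err ✓ (single-error assumption holds).
Step 4: error magnitude e = S_0/v_3 = S_0·∏_{j≠3}(α_3 − α_j) = 1·1 = 1 ≡ 1 (mod 11).
Step 5: correct position 3: c_3 = r_3 − e = 7 − 1 ≡ 6 (mod 11). Hence c = [10, 2, 6, 8, 4].
  Check: interpolating c through the α_i gives m(x) = 9 + 6·x (degree < 2) with m(α_i) = c_i for every i, so c is indeed a codeword.
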